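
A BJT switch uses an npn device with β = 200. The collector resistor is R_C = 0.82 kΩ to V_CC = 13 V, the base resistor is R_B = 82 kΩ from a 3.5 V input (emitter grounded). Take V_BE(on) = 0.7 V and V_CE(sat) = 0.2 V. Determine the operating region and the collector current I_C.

active; I_C ≈ 6.8 mA

Assume active. Base-emitter loop: I_B = (V_BB − V_BE)/R_B = (3.5 − 0.7)/82 = 0.0341 mA.
I_C = β·I_B = 200×0.0341 = 6.83 mA.
V_CE = V_CC − I_C·R_C = 13 − 6.83×0.82 = 7.4 V > V_CE(sat), so the active-region assumption holds.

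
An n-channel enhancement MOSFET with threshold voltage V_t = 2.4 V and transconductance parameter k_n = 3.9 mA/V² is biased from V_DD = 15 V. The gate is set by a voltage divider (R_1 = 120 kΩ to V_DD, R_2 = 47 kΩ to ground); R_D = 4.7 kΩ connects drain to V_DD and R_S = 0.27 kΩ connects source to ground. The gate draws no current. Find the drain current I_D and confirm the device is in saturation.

I_D ≈ 2.5 mA

V_G = V_DD·R_2/(R_1+R_2) = 15×47/167 = 4.22 V.
Assume saturation: I_D = (k_n/2)(V_GS − V_t)² with V_GS = V_G − I_D·R_S = 4.22 − 0.27·I_D.
Substituting gives 0.142·I_D² − 2.92·I_D + 6.47 = 0, with roots I_D = 2.53 or 18 mA.
The root I_D = 18 mA gives V_GS = -0.638 V ≤ V_t, so take I_D = 2.53 mA.
Then V_GS = 3.54 V and V_DS = V_DD − I_D(R_D+R_S) = 15 − 2.53×4.97 = 2.43 V.
Saturation requires V_DS ≥ V_GS − V_t = 1.14 V; 2.43 ≥ 1.14 ✓.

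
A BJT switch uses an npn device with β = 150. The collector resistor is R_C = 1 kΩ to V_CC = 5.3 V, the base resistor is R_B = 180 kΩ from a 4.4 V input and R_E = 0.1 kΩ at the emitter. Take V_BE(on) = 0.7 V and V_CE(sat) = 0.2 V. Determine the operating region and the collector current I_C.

active; I_C ≈ 2.8 mA

Assume active. Base-emitter loop: I_B = (V_BB − V_BE)/(R_B + (β+1)R_E) = (4.4 − 0.7)/(180 + 151×0.1) = 0.019 mA.
I_C = β·I_B = 150×0.019 = 2.84 mA.
V_CE = V_CC − I_C·R_C − I_E·R_E = 5.3 − 2.84×1 − 2.86×0.1 = 2.17 V > V_CE(sat), so the active-region assumption holds.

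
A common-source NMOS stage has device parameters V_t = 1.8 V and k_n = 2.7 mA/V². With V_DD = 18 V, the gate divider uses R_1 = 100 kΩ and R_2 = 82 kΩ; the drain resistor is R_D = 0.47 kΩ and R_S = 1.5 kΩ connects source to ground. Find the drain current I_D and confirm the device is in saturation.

V_G = V_DD·R_2/(R_1+R_2) = 18×82/182 = 8.11 V.
Assume saturation: I_D = (k_n/2)(V_GS − V_t)² with V_GS = V_G − I_D·R_S = 8.11 − 1.5·I_D.
Substituting gives 3.04·I_D² − 26.6·I_D + 53.7 = 0, with roots I_D = 3.18 or 5.56 mA.
The root I_D = 5.56 mA gives V_GS = -0.229 V ≤ V_t, so take I_D = 3.18 mA.
Then V_GS = 3.34 V and V_DS = V_DD − I_D(R_D+R_S) = 18 − 3.18×1.97 = 11.7 V.
Saturation requires V_DS ≥ V_GS − V_t = 1.54 V; 11.7 ≥ 1.54 ✓.

I_D ≈ 3.2 mA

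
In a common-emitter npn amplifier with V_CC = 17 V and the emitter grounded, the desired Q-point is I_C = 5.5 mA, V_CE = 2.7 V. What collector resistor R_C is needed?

Collector loop: V_CC = I_C·R_C + V_CE.
R_C = (V_CC − V_CE)/I_C = (17 − 2.7)/5.5 = 2.6 kΩ.

R_C ≈ 2.6 kΩ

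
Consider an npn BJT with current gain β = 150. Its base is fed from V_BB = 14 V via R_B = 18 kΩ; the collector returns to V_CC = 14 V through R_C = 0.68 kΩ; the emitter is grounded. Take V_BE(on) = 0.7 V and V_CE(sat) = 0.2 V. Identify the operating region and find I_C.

saturation; I_C ≈ 20 mA

Assume active: I_B = (14 − 0.7)/18 = 0.739 mA, giving I_C = β·I_B = 111 mA.
But then V_CE = 14 − 111×0.68 = -61.4 V < V_CE(sat) = 0.2 V — impossible in the active region.
So the transistor is saturated. With V_CE = 0.2 V, I_C = (V_CC − 0.2)/R_C = 13.8/0.68 = 20.3 mA.
Check: β·I_B = 111 mA > I_C = 20.3 mA, confirming saturation.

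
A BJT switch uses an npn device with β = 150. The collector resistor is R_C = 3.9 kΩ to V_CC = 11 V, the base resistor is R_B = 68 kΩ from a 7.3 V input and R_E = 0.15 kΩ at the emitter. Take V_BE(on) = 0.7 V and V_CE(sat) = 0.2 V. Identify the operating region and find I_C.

Assume active: I_B = (7.3 − 0.7)/(68 + 151×0.15) = 0.0728 mA, I_C = β·I_B = 10.9 mA.
Then V_CE = 11 − 10.9×3.9 − 11×0.15 = -33.2 V < 0.2 V — the active assumption fails.
Re-solve with V_CE = 0.2 V. KCL at the emitter: V_E/R_E = (V_BB−0.7−V_E)/R_B + (V_CC−0.2−V_E)/R_C, giving V_E = 0.413 V.
I_C = (V_CC − 0.2 − V_E)/R_C = (10.8 − 0.413)/3.9 = 2.66 mA.
Check: I_B = (6.6 − 0.413)/68 = 0.091 mA, and β·I_B = 13.6 mA > I_C, confirming saturation.

saturation; I_C ≈ 2.7 mA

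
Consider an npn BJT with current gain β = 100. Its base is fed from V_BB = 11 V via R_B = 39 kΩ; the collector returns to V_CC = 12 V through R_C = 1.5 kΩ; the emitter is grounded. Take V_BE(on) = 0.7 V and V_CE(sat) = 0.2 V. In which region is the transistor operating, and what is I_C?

saturation; I_C ≈ 7.9 mA

Assume active: I_B = (11 − 0.7)/39 = 0.264 mA, giving I_C = β·I_B = 26.4 mA.
But then V_CE = 12 − 26.4×1.5 = -27.6 V < V_CE(sat) = 0.2 V — impossible in the active region.
So the transistor is saturated. With V_CE = 0.2 V, I_C = (V_CC − 0.2)/R_C = 11.8/1.5 = 7.87 mA.
Check: β·I_B = 26.4 mA > I_C = 7.87 mA, confirming saturation.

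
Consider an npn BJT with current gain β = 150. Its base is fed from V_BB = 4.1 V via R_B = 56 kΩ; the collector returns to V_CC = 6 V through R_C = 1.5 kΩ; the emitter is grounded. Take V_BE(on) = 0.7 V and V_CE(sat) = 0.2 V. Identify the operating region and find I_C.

Assume active: I_B = (4.1 − 0.7)/56 = 0.0607 mA, giving I_C = β·I_B = 9.11 mA.
But then V_CE = 6 − 9.11×1.5 = -7.66 V < V_CE(sat) = 0.2 V — impossible in the active region.
So the transistor is saturated. With V_CE = 0.2 V, I_C = (V_CC − 0.2)/R_C = 5.8/1.5 = 3.87 mA.
Check: β·I_B = 9.11 mA > I_C = 3.87 mA, confirming saturation.

saturation; I_C ≈ 3.9 mA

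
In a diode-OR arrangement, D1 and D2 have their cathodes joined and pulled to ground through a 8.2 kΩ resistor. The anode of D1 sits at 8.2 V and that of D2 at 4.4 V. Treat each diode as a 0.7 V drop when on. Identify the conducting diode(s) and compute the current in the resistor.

Only D1 conducts; I_R ≈ 0.91 mA

Assume both conduct. Then node N would need to be at both 8.2−0.7 = 7.5 V and 4.4−0.7 = 3.7 V, which is impossible.
Assume only D1 conducts: V_N = 8.2 − 0.7 = 7.5 V, so I_R = 7.5/8.2 = 0.915 mA.
Check D2: its anode-to-cathode voltage is 4.4 − 7.5 = -3.1 V < 0.7 V, so it is off. The assumption is consistent.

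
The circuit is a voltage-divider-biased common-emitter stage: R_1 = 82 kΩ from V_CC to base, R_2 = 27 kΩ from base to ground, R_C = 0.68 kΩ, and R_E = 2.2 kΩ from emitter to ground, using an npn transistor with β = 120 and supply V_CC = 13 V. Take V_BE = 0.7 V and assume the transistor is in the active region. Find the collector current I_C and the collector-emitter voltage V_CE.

Thevenize the base divider: V_Th = V_CC·R_2/(R_1+R_2) = 13×27/109 = 3.22 V, R_Th = R_1‖R_2 = 20.3 kΩ.
Base-emitter loop: V_Th = I_B·R_Th + V_BE + (β+1)I_B·R_E, so I_B = (3.22 − 0.7) / (20.3 + 121×2.2) = 0.0088 mA.
I_C = β·I_B = 120×0.0088 = 1.06 mA, and I_E = (β+1)I_B = 1.06 mA.
V_CE = V_CC − I_C·R_C − I_E·R_E = 13 − 1.06×0.68 − 1.06×2.2 = 9.94 V.
V_CE = 9.94 V > 0.2 V confirms active-region operation.

I_C ≈ 1.1 mA, V_CE ≈ 9.9 V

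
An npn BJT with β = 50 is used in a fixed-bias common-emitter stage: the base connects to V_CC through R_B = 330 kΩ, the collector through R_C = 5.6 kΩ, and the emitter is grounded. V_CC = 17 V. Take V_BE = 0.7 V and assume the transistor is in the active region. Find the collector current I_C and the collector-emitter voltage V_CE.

Base loop: V_CC = I_B·R_B + V_BE, so I_B = (17 − 0.7)/330 kΩ = 0.0494 mA.
In the active region I_C = β·I_B = 50 × 0.0494 = 2.47 mA.
Collector loop: V_CE = V_CC − I_C·R_C = 17 − 2.47×5.6 = 3.17 V.
Since V_CE = 3.17 V > V_CE(sat) ≈ 0.2 V, the transistor is in the active region as assumed.

I_C ≈ 2.5 mA, V_CE ≈ 3.2 V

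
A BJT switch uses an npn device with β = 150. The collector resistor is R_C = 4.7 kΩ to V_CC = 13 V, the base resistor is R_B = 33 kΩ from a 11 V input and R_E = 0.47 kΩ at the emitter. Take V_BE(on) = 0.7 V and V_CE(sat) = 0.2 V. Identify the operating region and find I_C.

saturation; I_C ≈ 2.5 mA

Assume active: I_B = (11 − 0.7)/(33 + 151×0.47) = 0.0991 mA, I_C = β·I_B = 14.9 mA.
Then V_CE = 13 − 14.9×4.7 − 15×0.47 = -63.9 V < 0.2 V — the active assumption fails.
Re-solve with V_CE = 0.2 V. KCL at the emitter: V_E/R_E = (V_BB−0.7−V_E)/R_B + (V_CC−0.2−V_E)/R_C, giving V_E = 1.28 V.
I_C = (V_CC − 0.2 − V_E)/R_C = (12.8 − 1.28)/4.7 = 2.45 mA.
Check: I_B = (10.3 − 1.28)/33 = 0.273 mA, and β·I_B = 41 mA > I_C, confirming saturation.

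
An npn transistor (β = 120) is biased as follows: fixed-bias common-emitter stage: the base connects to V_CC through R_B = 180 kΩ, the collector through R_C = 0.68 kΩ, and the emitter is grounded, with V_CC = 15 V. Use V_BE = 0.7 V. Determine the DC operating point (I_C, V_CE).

I_C ≈ 9.5 mA, V_CE ≈ 8.5 V

Base loop: V_CC = I_B·R_B + V_BE, so I_B = (15 − 0.7)/180 kΩ = 0.0794 mA.
In the active region I_C = β·I_B = 120 × 0.0794 = 9.53 mA.
Collector loop: V_CE = V_CC − I_C·R_C = 15 − 9.53×0.68 = 8.52 V.
Since V_CE = 8.52 V > V_CE(sat) ≈ 0.2 V, the transistor is in the active region as assumed.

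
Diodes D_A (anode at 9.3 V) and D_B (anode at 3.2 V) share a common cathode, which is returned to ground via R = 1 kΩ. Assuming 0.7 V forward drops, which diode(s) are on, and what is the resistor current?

Assume both conduct. Then node N would need to be at both 9.3−0.7 = 8.6 V and 3.2−0.7 = 2.5 V, which is impossible.
Assume only D_A conducts: V_N = 9.3 − 0.7 = 8.6 V, so I_R = 8.6/1 = 8.6 mA.
Check D_B: its anode-to-cathode voltage is 3.2 − 8.6 = -5.4 V < 0.7 V, so it is off. The assumption is consistent.

Only D_A conducts; I_R ≈ 8.6 mA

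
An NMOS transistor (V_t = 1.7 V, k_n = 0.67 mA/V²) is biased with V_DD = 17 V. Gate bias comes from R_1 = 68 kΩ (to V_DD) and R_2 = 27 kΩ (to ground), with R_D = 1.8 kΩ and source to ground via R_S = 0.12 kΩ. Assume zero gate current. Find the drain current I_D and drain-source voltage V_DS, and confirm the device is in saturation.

I_D ≈ 2.7 mA, V_DS ≈ 12 V

V_G = V_DD·R_2/(R_1+R_2) = 17×27/95 = 4.83 V.
Assume saturation: I_D = (k_n/2)(V_GS − V_t)² with V_GS = V_G − I_D·R_S = 4.83 − 0.12·I_D.
Substituting gives 0.00482·I_D² − 1.25·I_D + 3.29 = 0, with roots I_D = 2.65 or 257 mA.
The root I_D = 257 mA gives V_GS = -26 V ≤ V_t, so take I_D = 2.65 mA.
Then V_GS = 4.51 V and V_DS = V_DD − I_D(R_D+R_S) = 17 − 2.65×1.92 = 11.9 V.
Saturation requires V_DS ≥ V_GS − V_t = 2.81 V; 11.9 ≥ 2.81 ✓.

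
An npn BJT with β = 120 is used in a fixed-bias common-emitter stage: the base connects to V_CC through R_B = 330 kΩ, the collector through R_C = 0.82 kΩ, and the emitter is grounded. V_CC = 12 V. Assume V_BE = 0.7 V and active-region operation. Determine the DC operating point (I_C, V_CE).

Base loop: V_CC = I_B·R_B + V_BE, so I_B = (12 − 0.7)/330 kΩ = 0.0342 mA.
In the active region I_C = β·I_B = 120 × 0.0342 = 4.11 mA.
Collector loop: V_CE = V_CC − I_C·R_C = 12 − 4.11×0.82 = 8.63 V.
Since V_CE = 8.63 V > V_CE(sat) ≈ 0.2 V, the transistor is in the active region as assumed.

I_C ≈ 4.1 mA, V_CE ≈ 8.6 V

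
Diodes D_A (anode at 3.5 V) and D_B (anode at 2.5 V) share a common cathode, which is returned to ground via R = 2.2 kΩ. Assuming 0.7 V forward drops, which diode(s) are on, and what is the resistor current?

Only D_A conducts; I_R ≈ 1.3 mA

Assume both conduct. Then node N would need to be at both 3.5−0.7 = 2.8 V and 2.5−0.7 = 1.8 V, which is impossible.
Assume only D_A conducts: V_N = 3.5 − 0.7 = 2.8 V, so I_R = 2.8/2.2 = 1.27 mA.
Check D_B: its anode-to-cathode voltage is 2.5 − 2.8 = -0.3 V < 0.7 V, so it is off. The assumption is consistent.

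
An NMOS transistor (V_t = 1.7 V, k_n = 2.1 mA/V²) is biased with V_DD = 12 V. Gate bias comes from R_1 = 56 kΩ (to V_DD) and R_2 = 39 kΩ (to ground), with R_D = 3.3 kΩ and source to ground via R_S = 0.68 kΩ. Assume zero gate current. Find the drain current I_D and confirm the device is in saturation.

V_G = V_DD·R_2/(R_1+R_2) = 12×39/95 = 4.93 V.
Assume saturation: I_D = (k_n/2)(V_GS − V_t)² with V_GS = V_G − I_D·R_S = 4.93 − 0.68·I_D.
Substituting gives 0.486·I_D² − 5.61·I_D + 10.9 = 0, with roots I_D = 2.48 or 9.07 mA.
The root I_D = 9.07 mA gives V_GS = -1.24 V ≤ V_t, so take I_D = 2.48 mA.
Then V_GS = 3.24 V and V_DS = V_DD − I_D(R_D+R_S) = 12 − 2.48×3.98 = 2.12 V.
Saturation requires V_DS ≥ V_GS − V_t = 1.54 V; 2.12 ≥ 1.54 ✓.

I_D ≈ 2.5 mA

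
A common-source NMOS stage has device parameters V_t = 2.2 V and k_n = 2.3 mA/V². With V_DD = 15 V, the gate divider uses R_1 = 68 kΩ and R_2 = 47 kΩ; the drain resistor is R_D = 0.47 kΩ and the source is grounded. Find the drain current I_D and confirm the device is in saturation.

V_G = V_DD·R_2/(R_1+R_2) = 15×47/115 = 6.13 V. With the source grounded, V_GS = V_G = 6.13 V.
Assume saturation: I_D = (k_n/2)(V_GS − V_t)² = (2.3/2)×(6.13 − 2.2)² = 1.15×3.93² = 17.8 mA.
V_DS = V_DD − I_D·R_D = 15 − 17.8×0.47 = 6.65 V.
Saturation requires V_DS ≥ V_GS − V_t = 3.93 V; 6.65 ≥ 3.93 ✓.

I_D ≈ 18 mA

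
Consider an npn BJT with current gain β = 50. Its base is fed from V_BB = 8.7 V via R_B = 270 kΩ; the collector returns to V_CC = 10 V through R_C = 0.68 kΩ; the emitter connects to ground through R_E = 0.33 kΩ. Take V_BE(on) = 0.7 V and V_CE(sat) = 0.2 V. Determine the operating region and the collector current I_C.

active; I_C ≈ 1.4 mA

Assume active. Base-emitter loop: I_B = (V_BB − V_BE)/(R_B + (β+1)R_E) = (8.7 − 0.7)/(270 + 51×0.33) = 0.0279 mA.
I_C = β·I_B = 50×0.0279 = 1.39 mA.
V_CE = V_CC − I_C·R_C − I_E·R_E = 10 − 1.39×0.68 − 1.42×0.33 = 8.58 V > V_CE(sat), so the active-region assumption holds.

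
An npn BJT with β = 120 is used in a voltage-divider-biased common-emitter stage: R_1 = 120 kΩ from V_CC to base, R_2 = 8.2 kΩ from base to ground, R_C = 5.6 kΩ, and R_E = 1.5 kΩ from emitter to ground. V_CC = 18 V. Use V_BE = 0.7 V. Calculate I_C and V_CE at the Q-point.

I_C ≈ 0.29 mA, V_CE ≈ 16 V

Thevenize the base divider: V_Th = V_CC·R_2/(R_1+R_2) = 18×8.2/128 = 1.15 V, R_Th = R_1‖R_2 = 7.68 kΩ.
Base-emitter loop: V_Th = I_B·R_Th + V_BE + (β+1)I_B·R_E, so I_B = (1.15 − 0.7) / (7.68 + 121×1.5) = 0.00239 mA.
I_C = β·I_B = 120×0.00239 = 0.286 mA, and I_E = (β+1)I_B = 0.289 mA.
V_CE = V_CC − I_C·R_C − I_E·R_E = 18 − 0.286×5.6 − 0.289×1.5 = 16 V.
V_CE = 16 V > 0.2 V confirms active-region operation.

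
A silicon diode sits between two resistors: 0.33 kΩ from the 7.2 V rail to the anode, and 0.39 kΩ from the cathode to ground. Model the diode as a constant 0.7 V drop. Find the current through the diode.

The two resistors are in series with the diode, so KVL gives 7.2 = I·0.33 + 0.7 + I·0.39.
I = (7.2 − 0.7) / (0.33 + 0.39) kΩ = 6.5 / 0.72 = 9.03 mA.

I ≈ 9 mA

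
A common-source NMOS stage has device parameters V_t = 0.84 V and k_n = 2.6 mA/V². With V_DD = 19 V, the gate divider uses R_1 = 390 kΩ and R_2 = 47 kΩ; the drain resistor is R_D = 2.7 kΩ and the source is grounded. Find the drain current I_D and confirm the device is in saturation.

I_D ≈ 1.9 mA

V_G = V_DD·R_2/(R_1+R_2) = 19×47/437 = 2.04 V. With the source grounded, V_GS = V_G = 2.04 V.
Assume saturation: I_D = (k_n/2)(V_GS − V_t)² = (2.6/2)×(2.04 − 0.84)² = 1.3×1.2² = 1.88 mA.
V_DS = V_DD − I_D·R_D = 19 − 1.88×2.7 = 13.9 V.
Saturation requires V_DS ≥ V_GS − V_t = 1.2 V; 13.9 ≥ 1.2 ✓.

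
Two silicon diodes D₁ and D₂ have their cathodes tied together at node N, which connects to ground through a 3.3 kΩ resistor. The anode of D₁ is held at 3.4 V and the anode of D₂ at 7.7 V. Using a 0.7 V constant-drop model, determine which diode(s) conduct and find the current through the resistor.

Assume both conduct. Then node N would need to be at both 3.4−0.7 = 2.7 V and 7.7−0.7 = 7 V, which is impossible.
Assume only D₂ conducts: V_N = 7.7 − 0.7 = 7 V, so I_R = 7/3.3 = 2.12 mA.
Check D₁: its anode-to-cathode voltage is 3.4 − 7 = -3.6 V < 0.7 V, so it is off. The assumption is consistent.

Only D₂ conducts; I_R ≈ 2.1 mA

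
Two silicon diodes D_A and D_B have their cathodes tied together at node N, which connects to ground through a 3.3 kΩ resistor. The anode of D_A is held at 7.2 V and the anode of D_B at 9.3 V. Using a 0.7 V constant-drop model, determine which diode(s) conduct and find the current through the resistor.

Assume both conduct. Then node N would need to be at both 7.2−0.7 = 6.5 V and 9.3−0.7 = 8.6 V, which is impossible.
Assume only D_B conducts: V_N = 9.3 − 0.7 = 8.6 V, so I_R = 8.6/3.3 = 2.61 mA.
Check D_A: its anode-to-cathode voltage is 7.2 − 8.6 = -1.4 V < 0.7 V, so it is off. The assumption is consistent.

Only D_B conducts; I_R ≈ 2.6 mA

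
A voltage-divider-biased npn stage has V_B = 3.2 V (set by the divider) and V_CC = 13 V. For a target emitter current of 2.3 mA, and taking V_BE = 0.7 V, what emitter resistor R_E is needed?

R_E ≈ 1.1 kΩ

V_E = V_B − V_BE = 3.2 − 0.7 = 2.5 V.
R_E = V_E / I_E = 2.5 / 2.3 = 1.09 kΩ.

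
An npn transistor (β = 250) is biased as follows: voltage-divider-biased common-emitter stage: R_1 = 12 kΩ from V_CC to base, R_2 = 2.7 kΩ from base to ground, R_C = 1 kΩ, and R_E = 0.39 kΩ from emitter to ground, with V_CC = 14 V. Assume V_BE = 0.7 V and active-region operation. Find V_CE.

V_CE ≈ 7.5 V

Thevenize the base divider: V_Th = V_CC·R_2/(R_1+R_2) = 14×2.7/14.7 = 2.57 V, R_Th = R_1‖R_2 = 2.2 kΩ.
Base-emitter loop: V_Th = I_B·R_Th + V_BE + (β+1)I_B·R_E, so I_B = (2.57 − 0.7) / (2.2 + 251×0.39) = 0.0187 mA.
I_C = β·I_B = 250×0.0187 = 4.67 mA, and I_E = (β+1)I_B = 4.69 mA.
V_CE = V_CC − I_C·R_C − I_E·R_E = 14 − 4.67×1 − 4.69×0.39 = 7.5 V.
V_CE = 7.5 V > 0.2 V confirms active-region operation.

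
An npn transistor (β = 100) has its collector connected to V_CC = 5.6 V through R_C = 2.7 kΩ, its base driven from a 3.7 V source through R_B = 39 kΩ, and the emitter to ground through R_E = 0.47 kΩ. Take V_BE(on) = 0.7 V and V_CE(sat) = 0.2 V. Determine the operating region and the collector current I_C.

saturation; I_C ≈ 1.7 mA

Assume active: I_B = (3.7 − 0.7)/(39 + 101×0.47) = 0.0347 mA, I_C = β·I_B = 3.47 mA.
Then V_CE = 5.6 − 3.47×2.7 − 3.5×0.47 = -5.41 V < 0.2 V — the active assumption fails.
Re-solve with V_CE = 0.2 V. KCL at the emitter: V_E/R_E = (V_BB−0.7−V_E)/R_B + (V_CC−0.2−V_E)/R_C, giving V_E = 0.823 V.
I_C = (V_CC − 0.2 − V_E)/R_C = (5.4 − 0.823)/2.7 = 1.7 mA.
Check: I_B = (3 − 0.823)/39 = 0.0558 mA, and β·I_B = 5.58 mA > I_C, confirming saturation.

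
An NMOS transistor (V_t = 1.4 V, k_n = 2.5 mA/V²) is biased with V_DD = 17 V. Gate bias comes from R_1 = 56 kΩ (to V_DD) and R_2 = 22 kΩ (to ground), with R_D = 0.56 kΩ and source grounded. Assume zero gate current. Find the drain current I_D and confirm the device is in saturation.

I_D ≈ 14 mA

V_G = V_DD·R_2/(R_1+R_2) = 17×22/78 = 4.79 V. With the source grounded, V_GS = V_G = 4.79 V.
Assume saturation: I_D = (k_n/2)(V_GS − V_t)² = (2.5/2)×(4.79 − 1.4)² = 1.25×3.39² = 14.4 mA.
V_DS = V_DD − I_D·R_D = 17 − 14.4×0.56 = 8.93 V.
Saturation requires V_DS ≥ V_GS − V_t = 3.39 V; 8.93 ≥ 3.39 ✓.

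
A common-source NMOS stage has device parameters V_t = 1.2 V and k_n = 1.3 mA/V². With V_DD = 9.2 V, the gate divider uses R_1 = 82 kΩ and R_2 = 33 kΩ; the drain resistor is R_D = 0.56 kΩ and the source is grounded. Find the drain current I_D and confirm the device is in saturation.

V_G = V_DD·R_2/(R_1+R_2) = 9.2×33/115 = 2.64 V. With the source grounded, V_GS = V_G = 2.64 V.
Assume saturation: I_D = (k_n/2)(V_GS − V_t)² = (1.3/2)×(2.64 − 1.2)² = 0.65×1.44² = 1.35 mA.
V_DS = V_DD − I_D·R_D = 9.2 − 1.35×0.56 = 8.45 V.
Saturation requires V_DS ≥ V_GS − V_t = 1.44 V; 8.45 ≥ 1.44 ✓.

I_D ≈ 1.3 mA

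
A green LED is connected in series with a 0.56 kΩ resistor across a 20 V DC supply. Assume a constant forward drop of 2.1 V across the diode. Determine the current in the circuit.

I ≈ 32 mA

KVL around the loop: 20 = V_D + I·R = 2.1 + I × 0.56 kΩ.
So I = (20 − 2.1) / 0.56 kΩ = 17.9 / 0.56 = 32 mA.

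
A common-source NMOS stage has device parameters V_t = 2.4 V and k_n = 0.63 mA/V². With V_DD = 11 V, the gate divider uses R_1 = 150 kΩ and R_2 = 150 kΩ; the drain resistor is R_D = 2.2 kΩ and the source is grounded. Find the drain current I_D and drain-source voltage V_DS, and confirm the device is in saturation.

I_D ≈ 3 mA, V_DS ≈ 4.3 V

V_G = V_DD·R_2/(R_1+R_2) = 11×150/300 = 5.5 V. With the source grounded, V_GS = V_G = 5.5 V.
Assume saturation: I_D = (k_n/2)(V_GS − V_t)² = (0.63/2)×(5.5 − 2.4)² = 0.315×3.1² = 3.03 mA.
V_DS = V_DD − I_D·R_D = 11 − 3.03×2.2 = 4.34 V.
Saturation requires V_DS ≥ V_GS − V_t = 3.1 V; 4.34 ≥ 3.1 ✓.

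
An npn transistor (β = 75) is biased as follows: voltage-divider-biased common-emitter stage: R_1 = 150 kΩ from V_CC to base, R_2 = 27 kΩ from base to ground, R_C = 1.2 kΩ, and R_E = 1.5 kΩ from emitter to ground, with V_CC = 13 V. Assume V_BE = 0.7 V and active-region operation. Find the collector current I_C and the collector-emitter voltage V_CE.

Thevenize the base divider: V_Th = V_CC·R_2/(R_1+R_2) = 13×27/177 = 1.98 V, R_Th = R_1‖R_2 = 22.9 kΩ.
Base-emitter loop: V_Th = I_B·R_Th + V_BE + (β+1)I_B·R_E, so I_B = (1.98 − 0.7) / (22.9 + 76×1.5) = 0.00937 mA.
I_C = β·I_B = 75×0.00937 = 0.703 mA, and I_E = (β+1)I_B = 0.712 mA.
V_CE = V_CC − I_C·R_C − I_E·R_E = 13 − 0.703×1.2 − 0.712×1.5 = 11.1 V.
V_CE = 11.1 V > 0.2 V confirms active-region operation.

I_C ≈ 0.7 mA, V_CE ≈ 11 V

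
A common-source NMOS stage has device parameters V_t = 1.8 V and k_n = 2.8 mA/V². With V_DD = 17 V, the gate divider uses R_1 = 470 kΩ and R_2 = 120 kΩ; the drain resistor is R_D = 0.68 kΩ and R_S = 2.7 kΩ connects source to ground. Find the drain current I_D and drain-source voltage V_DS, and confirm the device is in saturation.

I_D ≈ 0.41 mA, V_DS ≈ 16 V

V_G = V_DD·R_2/(R_1+R_2) = 17×120/590 = 3.46 V.
Assume saturation: I_D = (k_n/2)(V_GS − V_t)² with V_GS = V_G − I_D·R_S = 3.46 − 2.7·I_D.
Substituting gives 10.2·I_D² − 13.5·I_D + 3.85 = 0, with roots I_D = 0.413 or 0.913 mA.
The root I_D = 0.913 mA gives V_GS = 0.992 V ≤ V_t, so take I_D = 0.413 mA.
Then V_GS = 2.34 V and V_DS = V_DD − I_D(R_D+R_S) = 17 − 0.413×3.38 = 15.6 V.
Saturation requires V_DS ≥ V_GS − V_t = 0.543 V; 15.6 ≥ 0.543 ✓.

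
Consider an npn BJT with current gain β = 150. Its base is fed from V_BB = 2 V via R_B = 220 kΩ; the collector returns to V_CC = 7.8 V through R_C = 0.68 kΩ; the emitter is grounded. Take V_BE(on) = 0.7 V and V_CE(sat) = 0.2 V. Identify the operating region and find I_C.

Assume active. Base-emitter loop: I_B = (V_BB − V_BE)/R_B = (2 − 0.7)/220 = 0.00591 mA.
I_C = β·I_B = 150×0.00591 = 0.886 mA.
V_CE = V_CC − I_C·R_C = 7.8 − 0.886×0.68 = 7.2 V > V_CE(sat), so the active-region assumption holds.

active; I_C ≈ 0.89 mA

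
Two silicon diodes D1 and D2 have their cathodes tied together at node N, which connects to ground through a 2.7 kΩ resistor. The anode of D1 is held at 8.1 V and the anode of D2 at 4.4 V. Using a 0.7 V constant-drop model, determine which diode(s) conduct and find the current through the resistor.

Assume both conduct. Then node N would need to be at both 8.1−0.7 = 7.4 V and 4.4−0.7 = 3.7 V, which is impossible.
Assume only D1 conducts: V_N = 8.1 − 0.7 = 7.4 V, so I_R = 7.4/2.7 = 2.74 mA.
Check D2: its anode-to-cathode voltage is 4.4 − 7.4 = -3 V < 0.7 V, so it is off. The assumption is consistent.

Only D1 conducts; I_R ≈ 2.7 mA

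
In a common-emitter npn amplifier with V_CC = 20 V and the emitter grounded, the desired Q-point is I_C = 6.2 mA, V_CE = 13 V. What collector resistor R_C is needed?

R_C ≈ 1.1 kΩ

Collector loop: V_CC = I_C·R_C + V_CE.
R_C = (V_CC − V_CE)/I_C = (20 − 13)/6.2 = 1.13 kΩ.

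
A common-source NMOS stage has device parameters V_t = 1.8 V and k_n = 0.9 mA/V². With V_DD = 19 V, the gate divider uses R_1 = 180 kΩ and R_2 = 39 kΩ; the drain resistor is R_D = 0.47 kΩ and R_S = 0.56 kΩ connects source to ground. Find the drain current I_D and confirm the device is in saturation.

V_G = V_DD·R_2/(R_1+R_2) = 19×39/219 = 3.38 V.
Assume saturation: I_D = (k_n/2)(V_GS − V_t)² with V_GS = V_G − I_D·R_S = 3.38 − 0.56·I_D.
Substituting gives 0.141·I_D² − 1.8·I_D + 1.13 = 0, with roots I_D = 0.662 or 12.1 mA.
The root I_D = 12.1 mA gives V_GS = -3.38 V ≤ V_t, so take I_D = 0.662 mA.
Then V_GS = 3.01 V and V_DS = V_DD − I_D(R_D+R_S) = 19 − 0.662×1.03 = 18.3 V.
Saturation requires V_DS ≥ V_GS − V_t = 1.21 V; 18.3 ≥ 1.21 ✓.

I_D ≈ 0.66 mA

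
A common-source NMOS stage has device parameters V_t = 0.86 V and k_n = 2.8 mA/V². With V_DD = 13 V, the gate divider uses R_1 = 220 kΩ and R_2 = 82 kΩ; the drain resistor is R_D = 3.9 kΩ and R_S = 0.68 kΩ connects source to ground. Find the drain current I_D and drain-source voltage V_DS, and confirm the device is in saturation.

I_D ≈ 2.1 mA, V_DS ≈ 3.3 V

V_G = V_DD·R_2/(R_1+R_2) = 13×82/302 = 3.53 V.
Assume saturation: I_D = (k_n/2)(V_GS − V_t)² with V_GS = V_G − I_D·R_S = 3.53 − 0.68·I_D.
Substituting gives 0.647·I_D² − 6.08·I_D + 9.98 = 0, with roots I_D = 2.12 or 7.28 mA.
The root I_D = 7.28 mA gives V_GS = -1.42 V ≤ V_t, so take I_D = 2.12 mA.
Then V_GS = 2.09 V and V_DS = V_DD − I_D(R_D+R_S) = 13 − 2.12×4.58 = 3.3 V.
Saturation requires V_DS ≥ V_GS − V_t = 1.23 V; 3.3 ≥ 1.23 ✓.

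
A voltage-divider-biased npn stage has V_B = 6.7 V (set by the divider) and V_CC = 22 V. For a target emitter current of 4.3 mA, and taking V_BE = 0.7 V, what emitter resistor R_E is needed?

V_E = V_B − V_BE = 6.7 − 0.7 = 6 V.
R_E = V_E / I_E = 6 / 4.3 = 1.4 kΩ.

R_E ≈ 1.4 kΩ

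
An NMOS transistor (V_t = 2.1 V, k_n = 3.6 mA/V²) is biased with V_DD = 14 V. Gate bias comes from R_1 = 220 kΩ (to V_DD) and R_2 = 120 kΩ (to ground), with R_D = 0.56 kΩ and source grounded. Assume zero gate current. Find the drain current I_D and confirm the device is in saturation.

I_D ≈ 15 mA

V_G = V_DD·R_2/(R_1+R_2) = 14×120/340 = 4.94 V. With the source grounded, V_GS = V_G = 4.94 V.
Assume saturation: I_D = (k_n/2)(V_GS − V_t)² = (3.6/2)×(4.94 − 2.1)² = 1.8×2.84² = 14.5 mA.
V_DS = V_DD − I_D·R_D = 14 − 14.5×0.56 = 5.86 V.
Saturation requires V_DS ≥ V_GS − V_t = 2.84 V; 5.86 ≥ 2.84 ✓.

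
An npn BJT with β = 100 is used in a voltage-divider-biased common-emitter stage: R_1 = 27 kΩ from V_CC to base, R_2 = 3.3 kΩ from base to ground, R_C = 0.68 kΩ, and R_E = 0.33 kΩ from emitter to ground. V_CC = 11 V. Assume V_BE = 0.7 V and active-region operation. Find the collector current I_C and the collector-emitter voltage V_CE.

I_C ≈ 1.4 mA, V_CE ≈ 9.6 V

Thevenize the base divider: V_Th = V_CC·R_2/(R_1+R_2) = 11×3.3/30.3 = 1.2 V, R_Th = R_1‖R_2 = 2.94 kΩ.
Base-emitter loop: V_Th = I_B·R_Th + V_BE + (β+1)I_B·R_E, so I_B = (1.2 − 0.7) / (2.94 + 101×0.33) = 0.0137 mA.
I_C = β·I_B = 100×0.0137 = 1.37 mA, and I_E = (β+1)I_B = 1.39 mA.
V_CE = V_CC − I_C·R_C − I_E·R_E = 11 − 1.37×0.68 − 1.39×0.33 = 9.61 V.
V_CE = 9.61 V > 0.2 V confirms active-region operation.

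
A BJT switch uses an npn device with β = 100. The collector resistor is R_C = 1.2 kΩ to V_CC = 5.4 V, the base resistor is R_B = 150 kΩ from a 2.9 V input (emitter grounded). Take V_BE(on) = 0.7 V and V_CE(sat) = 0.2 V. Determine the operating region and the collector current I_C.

active; I_C ≈ 1.5 mA

Assume active. Base-emitter loop: I_B = (V_BB − V_BE)/R_B = (2.9 − 0.7)/150 = 0.0147 mA.
I_C = β·I_B = 100×0.0147 = 1.47 mA.
V_CE = V_CC − I_C·R_C = 5.4 − 1.47×1.2 = 3.64 V > V_CE(sat), so the active-region assumption holds.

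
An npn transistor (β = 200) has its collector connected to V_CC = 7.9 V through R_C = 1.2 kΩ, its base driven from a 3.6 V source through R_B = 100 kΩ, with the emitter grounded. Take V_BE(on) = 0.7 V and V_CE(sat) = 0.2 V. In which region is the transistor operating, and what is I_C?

Assume active. Base-emitter loop: I_B = (V_BB − V_BE)/R_B = (3.6 − 0.7)/100 = 0.029 mA.
I_C = β·I_B = 200×0.029 = 5.8 mA.
V_CE = V_CC − I_C·R_C = 7.9 − 5.8×1.2 = 0.94 V > V_CE(sat), so the active-region assumption holds.

active; I_C ≈ 5.8 mA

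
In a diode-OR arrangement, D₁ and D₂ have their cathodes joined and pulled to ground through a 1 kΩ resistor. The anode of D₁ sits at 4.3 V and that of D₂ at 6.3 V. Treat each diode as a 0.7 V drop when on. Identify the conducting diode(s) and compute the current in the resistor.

Only D₂ conducts; I_R ≈ 5.6 mA

Assume both conduct. Then node N would need to be at both 4.3−0.7 = 3.6 V and 6.3−0.7 = 5.6 V, which is impossible.
Assume only D₂ conducts: V_N = 6.3 − 0.7 = 5.6 V, so I_R = 5.6/1 = 5.6 mA.
Check D₁: its anode-to-cathode voltage is 4.3 − 5.6 = -1.3 V < 0.7 V, so it is off. The assumption is consistent.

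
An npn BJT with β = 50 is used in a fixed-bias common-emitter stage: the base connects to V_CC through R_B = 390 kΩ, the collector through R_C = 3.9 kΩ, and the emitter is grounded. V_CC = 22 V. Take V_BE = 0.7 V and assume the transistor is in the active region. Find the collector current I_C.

I_C ≈ 2.7 mA

Base loop: V_CC = I_B·R_B + V_BE, so I_B = (22 − 0.7)/390 kΩ = 0.0546 mA.
In the active region I_C = β·I_B = 50 × 0.0546 = 2.73 mA.
Collector loop: V_CE = V_CC − I_C·R_C = 22 − 2.73×3.9 = 11.3 V.
Since V_CE = 11.3 V > V_CE(sat) ≈ 0.2 V, the transistor is in the active region as assumed.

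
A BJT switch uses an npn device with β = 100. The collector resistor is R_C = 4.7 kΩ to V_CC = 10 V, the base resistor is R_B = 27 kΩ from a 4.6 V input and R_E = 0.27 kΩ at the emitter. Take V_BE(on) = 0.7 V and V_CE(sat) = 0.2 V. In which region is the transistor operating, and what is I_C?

saturation; I_C ≈ 2 mA

Assume active: I_B = (4.6 − 0.7)/(27 + 101×0.27) = 0.0719 mA, I_C = β·I_B = 7.19 mA.
Then V_CE = 10 − 7.19×4.7 − 7.26×0.27 = -25.7 V < 0.2 V — the active assumption fails.
Re-solve with V_CE = 0.2 V. KCL at the emitter: V_E/R_E = (V_BB−0.7−V_E)/R_B + (V_CC−0.2−V_E)/R_C, giving V_E = 0.564 V.
I_C = (V_CC − 0.2 − V_E)/R_C = (9.8 − 0.564)/4.7 = 1.97 mA.
Check: I_B = (3.9 − 0.564)/27 = 0.124 mA, and β·I_B = 12.4 mA > I_C, confirming saturation.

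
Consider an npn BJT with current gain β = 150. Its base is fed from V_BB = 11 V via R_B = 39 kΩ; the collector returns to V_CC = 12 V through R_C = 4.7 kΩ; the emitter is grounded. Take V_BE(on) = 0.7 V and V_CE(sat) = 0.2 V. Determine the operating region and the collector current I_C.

saturation; I_C ≈ 2.5 mA

Assume active: I_B = (11 − 0.7)/39 = 0.264 mA, giving I_C = β·I_B = 39.6 mA.
But then V_CE = 12 − 39.6×4.7 = -174 V < V_CE(sat) = 0.2 V — impossible in the active region.
So the transistor is saturated. With V_CE = 0.2 V, I_C = (V_CC − 0.2)/R_C = 11.8/4.7 = 2.51 mA.
Check: β·I_B = 39.6 mA > I_C = 2.51 mA, confirming saturation.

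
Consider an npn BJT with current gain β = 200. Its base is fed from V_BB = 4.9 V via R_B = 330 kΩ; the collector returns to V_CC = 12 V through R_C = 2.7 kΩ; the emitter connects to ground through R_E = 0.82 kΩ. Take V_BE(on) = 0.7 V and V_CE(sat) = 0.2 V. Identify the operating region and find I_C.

active; I_C ≈ 1.7 mA

Assume active. Base-emitter loop: I_B = (V_BB − V_BE)/(R_B + (β+1)R_E) = (4.9 − 0.7)/(330 + 201×0.82) = 0.00849 mA.
I_C = β·I_B = 200×0.00849 = 1.7 mA.
V_CE = V_CC − I_C·R_C − I_E·R_E = 12 − 1.7×2.7 − 1.71×0.82 = 6.02 V > V_CE(sat), so the active-region assumption holds.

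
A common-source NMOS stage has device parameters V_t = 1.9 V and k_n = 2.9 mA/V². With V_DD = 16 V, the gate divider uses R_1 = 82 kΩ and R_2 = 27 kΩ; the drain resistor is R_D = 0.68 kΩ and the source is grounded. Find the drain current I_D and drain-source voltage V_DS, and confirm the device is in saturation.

V_G = V_DD·R_2/(R_1+R_2) = 16×27/109 = 3.96 V. With the source grounded, V_GS = V_G = 3.96 V.
Assume saturation: I_D = (k_n/2)(V_GS − V_t)² = (2.9/2)×(3.96 − 1.9)² = 1.45×2.06² = 6.17 mA.
V_DS = V_DD − I_D·R_D = 16 − 6.17×0.68 = 11.8 V.
Saturation requires V_DS ≥ V_GS − V_t = 2.06 V; 11.8 ≥ 2.06 ✓.

I_D ≈ 6.2 mA, V_DS ≈ 12 V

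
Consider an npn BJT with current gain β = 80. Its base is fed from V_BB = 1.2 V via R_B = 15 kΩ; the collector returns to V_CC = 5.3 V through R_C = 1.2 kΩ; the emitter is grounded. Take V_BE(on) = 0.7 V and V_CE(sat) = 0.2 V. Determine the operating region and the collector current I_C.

active; I_C ≈ 2.7 mA

Assume active. Base-emitter loop: I_B = (V_BB − V_BE)/R_B = (1.2 − 0.7)/15 = 0.0333 mA.
I_C = β·I_B = 80×0.0333 = 2.67 mA.
V_CE = V_CC − I_C·R_C = 5.3 − 2.67×1.2 = 2.1 V > V_CE(sat), so the active-region assumption holds.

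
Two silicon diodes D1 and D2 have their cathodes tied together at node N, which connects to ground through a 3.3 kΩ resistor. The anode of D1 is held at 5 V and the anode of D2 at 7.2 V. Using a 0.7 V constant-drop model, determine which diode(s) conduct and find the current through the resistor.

Only D2 conducts; I_R ≈ 2 mA

Assume both conduct. Then node N would need to be at both 5−0.7 = 4.3 V and 7.2−0.7 = 6.5 V, which is impossible.
Assume only D2 conducts: V_N = 7.2 − 0.7 = 6.5 V, so I_R = 6.5/3.3 = 1.97 mA.
Check D1: its anode-to-cathode voltage is 5 − 6.5 = -1.5 V < 0.7 V, so it is off. The assumption is consistent.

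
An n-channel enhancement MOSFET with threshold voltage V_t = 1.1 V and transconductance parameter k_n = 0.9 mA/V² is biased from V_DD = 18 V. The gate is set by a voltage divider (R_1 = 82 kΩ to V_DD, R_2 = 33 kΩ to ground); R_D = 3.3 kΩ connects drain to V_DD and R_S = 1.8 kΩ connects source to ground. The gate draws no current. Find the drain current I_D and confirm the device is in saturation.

V_G = V_DD·R_2/(R_1+R_2) = 18×33/115 = 5.17 V.
Assume saturation: I_D = (k_n/2)(V_GS − V_t)² with V_GS = V_G − I_D·R_S = 5.17 − 1.8·I_D.
Substituting gives 1.46·I_D² − 7.59·I_D + 7.44 = 0, with roots I_D = 1.31 or 3.89 mA.
The root I_D = 3.89 mA gives V_GS = -1.84 V ≤ V_t, so take I_D = 1.31 mA.
Then V_GS = 2.81 V and V_DS = V_DD − I_D(R_D+R_S) = 18 − 1.31×5.1 = 11.3 V.
Saturation requires V_DS ≥ V_GS − V_t = 1.71 V; 11.3 ≥ 1.71 ✓.

I_D ≈ 1.3 mA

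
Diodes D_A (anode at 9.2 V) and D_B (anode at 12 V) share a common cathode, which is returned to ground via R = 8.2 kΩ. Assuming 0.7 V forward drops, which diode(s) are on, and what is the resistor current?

Only D_B conducts; I_R ≈ 1.4 mA

Assume both conduct. Then node N would need to be at both 9.2−0.7 = 8.5 V and 12−0.7 = 11.3 V, which is impossible.
Assume only D_B conducts: V_N = 12 − 0.7 = 11.3 V, so I_R = 11.3/8.2 = 1.38 mA.
Check D_A: its anode-to-cathode voltage is 9.2 − 11.3 = -2.1 V < 0.7 V, so it is off. The assumption is consistent.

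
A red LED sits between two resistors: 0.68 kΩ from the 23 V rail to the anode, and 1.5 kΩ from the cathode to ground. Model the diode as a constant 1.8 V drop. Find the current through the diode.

I ≈ 9.7 mA

The two resistors are in series with the diode, so KVL gives 23 = I·0.68 + 1.8 + I·1.5.
I = (23 − 1.8) / (0.68 + 1.5) kΩ = 21.2 / 2.18 = 9.72 mA.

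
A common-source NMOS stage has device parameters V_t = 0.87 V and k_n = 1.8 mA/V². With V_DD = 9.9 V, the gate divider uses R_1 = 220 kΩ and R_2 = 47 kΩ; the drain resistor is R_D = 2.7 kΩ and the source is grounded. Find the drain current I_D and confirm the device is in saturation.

I_D ≈ 0.69 mA

V_G = V_DD·R_2/(R_1+R_2) = 9.9×47/267 = 1.74 V. With the source grounded, V_GS = V_G = 1.74 V.
Assume saturation: I_D = (k_n/2)(V_GS − V_t)² = (1.8/2)×(1.74 − 0.87)² = 0.9×0.873² = 0.685 mA.
V_DS = V_DD − I_D·R_D = 9.9 − 0.685×2.7 = 8.05 V.
Saturation requires V_DS ≥ V_GS − V_t = 0.873 V; 8.05 ≥ 0.873 ✓.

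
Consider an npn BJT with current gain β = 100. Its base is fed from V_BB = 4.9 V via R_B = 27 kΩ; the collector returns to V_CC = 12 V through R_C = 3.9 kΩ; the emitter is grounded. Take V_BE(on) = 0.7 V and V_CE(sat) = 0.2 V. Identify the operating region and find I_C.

saturation; I_C ≈ 3 mA

Assume active: I_B = (4.9 − 0.7)/27 = 0.156 mA, giving I_C = β·I_B = 15.6 mA.
But then V_CE = 12 − 15.6×3.9 = -48.7 V < V_CE(sat) = 0.2 V — impossible in the active region.
So the transistor is saturated. With V_CE = 0.2 V, I_C = (V_CC − 0.2)/R_C = 11.8/3.9 = 3.03 mA.
Check: β·I_B = 15.6 mA > I_C = 3.03 mA, confirming saturation.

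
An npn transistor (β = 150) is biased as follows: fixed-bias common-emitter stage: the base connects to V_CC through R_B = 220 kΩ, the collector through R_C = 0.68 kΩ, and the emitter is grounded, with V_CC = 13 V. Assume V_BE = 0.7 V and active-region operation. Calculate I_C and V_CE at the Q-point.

Base loop: V_CC = I_B·R_B + V_BE, so I_B = (13 − 0.7)/220 kΩ = 0.0559 mA.
In the active region I_C = β·I_B = 150 × 0.0559 = 8.39 mA.
Collector loop: V_CE = V_CC − I_C·R_C = 13 − 8.39×0.68 = 7.3 V.
Since V_CE = 7.3 V > V_CE(sat) ≈ 0.2 V, the transistor is in the active region as assumed.

I_C ≈ 8.4 mA, V_CE ≈ 7.3 V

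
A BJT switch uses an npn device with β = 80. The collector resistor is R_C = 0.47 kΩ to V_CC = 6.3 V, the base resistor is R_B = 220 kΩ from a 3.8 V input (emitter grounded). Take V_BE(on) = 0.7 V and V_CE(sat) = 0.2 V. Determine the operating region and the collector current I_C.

active; I_C ≈ 1.1 mA

Assume active. Base-emitter loop: I_B = (V_BB − V_BE)/R_B = (3.8 − 0.7)/220 = 0.0141 mA.
I_C = β·I_B = 80×0.0141 = 1.13 mA.
V_CE = V_CC − I_C·R_C = 6.3 − 1.13×0.47 = 5.77 V > V_CE(sat), so the active-region assumption holds.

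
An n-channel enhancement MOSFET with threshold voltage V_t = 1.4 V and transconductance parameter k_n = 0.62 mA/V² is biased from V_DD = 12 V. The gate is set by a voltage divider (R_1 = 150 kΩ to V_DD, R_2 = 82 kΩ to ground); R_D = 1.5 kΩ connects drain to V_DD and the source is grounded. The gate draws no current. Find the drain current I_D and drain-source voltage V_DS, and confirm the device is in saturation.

I_D ≈ 2.5 mA, V_DS ≈ 8.2 V

V_G = V_DD·R_2/(R_1+R_2) = 12×82/232 = 4.24 V. With the source grounded, V_GS = V_G = 4.24 V.
Assume saturation: I_D = (k_n/2)(V_GS − V_t)² = (0.62/2)×(4.24 − 1.4)² = 0.31×2.84² = 2.5 mA.
V_DS = V_DD − I_D·R_D = 12 − 2.5×1.5 = 8.25 V.
Saturation requires V_DS ≥ V_GS − V_t = 2.84 V; 8.25 ≥ 2.84 ✓.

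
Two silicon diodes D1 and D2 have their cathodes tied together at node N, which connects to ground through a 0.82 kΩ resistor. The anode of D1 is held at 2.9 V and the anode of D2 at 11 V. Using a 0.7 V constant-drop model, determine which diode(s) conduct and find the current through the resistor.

Assume both conduct. Then node N would need to be at both 2.9−0.7 = 2.2 V and 11−0.7 = 10.3 V, which is impossible.
Assume only D2 conducts: V_N = 11 − 0.7 = 10.3 V, so I_R = 10.3/0.82 = 12.6 mA.
Check D1: its anode-to-cathode voltage is 2.9 − 10.3 = -7.4 V < 0.7 V, so it is off. The assumption is consistent.

Only D2 conducts; I_R ≈ 13 mA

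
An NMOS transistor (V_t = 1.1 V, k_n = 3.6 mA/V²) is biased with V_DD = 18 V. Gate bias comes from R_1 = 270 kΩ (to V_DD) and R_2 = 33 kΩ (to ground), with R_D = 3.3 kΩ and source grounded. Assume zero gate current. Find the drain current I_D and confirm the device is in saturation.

V_G = V_DD·R_2/(R_1+R_2) = 18×33/303 = 1.96 V. With the source grounded, V_GS = V_G = 1.96 V.
Assume saturation: I_D = (k_n/2)(V_GS − V_t)² = (3.6/2)×(1.96 − 1.1)² = 1.8×0.86² = 1.33 mA.
V_DS = V_DD − I_D·R_D = 18 − 1.33×3.3 = 13.6 V.
Saturation requires V_DS ≥ V_GS − V_t = 0.86 V; 13.6 ≥ 0.86 ✓.

I_D ≈ 1.3 mA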